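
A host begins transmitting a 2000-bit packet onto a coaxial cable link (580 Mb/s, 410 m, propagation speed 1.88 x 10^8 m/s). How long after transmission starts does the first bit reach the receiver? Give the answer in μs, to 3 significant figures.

First bit experiences only propagation delay: d/s = 410/188000000 = 2.18 μs.

2.18 μs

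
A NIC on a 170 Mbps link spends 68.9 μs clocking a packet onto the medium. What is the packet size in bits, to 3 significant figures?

L = R × t_tx = 170000000 b/s × 6.89e-05 s = 11713 bits.

11700 bits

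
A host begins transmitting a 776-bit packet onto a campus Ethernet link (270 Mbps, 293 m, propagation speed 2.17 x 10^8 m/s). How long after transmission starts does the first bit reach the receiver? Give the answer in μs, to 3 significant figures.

First bit experiences only propagation delay: d/s = 293/217000000 = 1.35 μs.

1.35 μs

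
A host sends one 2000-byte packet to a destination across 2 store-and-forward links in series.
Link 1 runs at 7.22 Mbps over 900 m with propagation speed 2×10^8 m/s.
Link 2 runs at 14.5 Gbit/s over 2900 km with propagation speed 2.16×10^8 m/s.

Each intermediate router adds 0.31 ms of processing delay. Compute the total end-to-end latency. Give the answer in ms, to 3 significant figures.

16.0 ms

L = 2000 × 8 = 16000 bits.
Transmission delays (L/R per hop): 2.21607, 0.00110345 ms; sum = 2.21717 ms.
Propagation delays (d/s per hop): 0.0045, 13.4259 ms; sum = 13.4304 ms.
Processing at 1 router(s): 1 × 0.31 ms = 0.31 ms.
End-to-end = 16.0 ms.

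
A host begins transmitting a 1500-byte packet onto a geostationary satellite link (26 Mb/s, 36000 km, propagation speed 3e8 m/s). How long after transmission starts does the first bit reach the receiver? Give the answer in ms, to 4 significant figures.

First bit experiences only propagation delay: d/s = 36000000/300000000 = 120.0 ms.

120.0 ms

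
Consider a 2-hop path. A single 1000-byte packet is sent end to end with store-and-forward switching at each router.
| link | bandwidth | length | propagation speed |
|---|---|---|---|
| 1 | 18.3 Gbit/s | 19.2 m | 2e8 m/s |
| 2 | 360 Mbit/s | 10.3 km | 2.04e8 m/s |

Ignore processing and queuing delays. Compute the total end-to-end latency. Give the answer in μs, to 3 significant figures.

73.2 μs

L = 1000 × 8 = 8000 bits.
Transmission delays (L/R per hop): 0.437158, 22.2222 μs; sum = 22.6594 μs.
Propagation delays (d/s per hop): 0.096, 50.4902 μs; sum = 50.5862 μs.
End-to-end = 73.2 μs.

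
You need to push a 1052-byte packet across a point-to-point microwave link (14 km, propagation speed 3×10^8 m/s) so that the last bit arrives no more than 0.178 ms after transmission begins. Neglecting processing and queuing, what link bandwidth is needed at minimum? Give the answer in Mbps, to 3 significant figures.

64.1 Mbps

L = 8416 bits.
Propagation delay = 14000 / 300000000 = 0.0466667 ms.
Transmission budget = 0.178 − 0.0466667 = 0.131333 ms.
R ≥ L / t_tx = 8416 bits / 0.000131333 s = 64.1 Mbps.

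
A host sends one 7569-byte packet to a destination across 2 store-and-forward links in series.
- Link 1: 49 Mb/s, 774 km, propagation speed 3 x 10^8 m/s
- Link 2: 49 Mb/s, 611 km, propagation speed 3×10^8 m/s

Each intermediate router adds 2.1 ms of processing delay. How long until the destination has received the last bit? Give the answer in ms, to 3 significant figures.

9.19 ms

L = 7569 × 8 = 60552 bits.
Transmission delay per hop = L/R = 60552/49000000 = 1.23576 ms; 2 hops → 2.47151 ms.
Propagation delays (d/s per hop): 2.58, 2.03667 ms; sum = 4.61667 ms.
Processing at 1 router(s): 1 × 2.1 ms = 2.1 ms.
End-to-end = 9.19 ms.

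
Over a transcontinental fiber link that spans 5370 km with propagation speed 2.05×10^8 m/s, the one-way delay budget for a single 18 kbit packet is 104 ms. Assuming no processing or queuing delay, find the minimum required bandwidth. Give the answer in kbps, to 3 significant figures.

Propagation delay = 5370000 / 2.05e+08 = 26.1951 ms.
Transmission budget = 104 − 26.1951 = 77.8049 ms.
R ≥ L / t_tx = 18000 bits / 0.0778049 s = 231 kbps.

231 kbps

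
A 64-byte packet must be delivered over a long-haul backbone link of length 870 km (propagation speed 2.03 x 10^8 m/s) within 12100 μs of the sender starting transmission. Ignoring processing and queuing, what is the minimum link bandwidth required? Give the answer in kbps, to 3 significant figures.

L = 512 bits.
Propagation delay = 870000 / 2.03e+08 = 4285.71 μs.
Transmission budget = 12100 − 4285.71 = 7814.29 μs.
R ≥ L / t_tx = 512 bits / 0.00781429 s = 65.5 kbps.

65.5 kbps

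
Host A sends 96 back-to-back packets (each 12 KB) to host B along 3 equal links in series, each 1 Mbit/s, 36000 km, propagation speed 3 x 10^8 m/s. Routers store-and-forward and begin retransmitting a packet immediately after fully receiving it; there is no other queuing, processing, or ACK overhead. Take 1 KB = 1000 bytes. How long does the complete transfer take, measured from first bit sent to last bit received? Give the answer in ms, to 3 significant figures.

9770 ms

Per-hop transmission t_tx = L/R = 96000/1000000 = 96 ms.
Per-hop propagation t_prop = 36000000/300000000 = 120 ms.
Pipeline fill: first packet needs 3·t_tx to clear all hops; remaining 95 packets each add one t_tx.
Total = (3+96-1)·t_tx + 3·t_prop = 98·96 + 3·120 = 9770 ms.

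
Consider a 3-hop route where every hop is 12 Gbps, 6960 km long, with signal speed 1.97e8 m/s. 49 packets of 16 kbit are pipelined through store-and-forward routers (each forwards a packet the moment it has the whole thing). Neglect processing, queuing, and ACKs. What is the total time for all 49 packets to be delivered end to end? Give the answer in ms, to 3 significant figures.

Per-hop transmission t_tx = L/R = 16000/12000000000 = 0.00133333 ms.
Per-hop propagation t_prop = 6960000/197000000 = 35.3299 ms.
Pipeline fill: first packet needs 3·t_tx to clear all hops; remaining 48 packets each add one t_tx.
Total = (3+49-1)·t_tx + 3·t_prop = 51·0.00133333 + 3·35.3299 = 106 ms.

106 ms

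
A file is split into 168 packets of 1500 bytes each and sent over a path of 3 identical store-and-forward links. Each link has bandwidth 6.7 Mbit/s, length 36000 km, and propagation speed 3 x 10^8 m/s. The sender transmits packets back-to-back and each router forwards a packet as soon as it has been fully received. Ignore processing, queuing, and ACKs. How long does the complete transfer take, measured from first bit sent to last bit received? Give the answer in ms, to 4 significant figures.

Per-hop transmission t_tx = L/R = 12000/6700000 = 1.79104 ms.
Per-hop propagation t_prop = 36000000/300000000 = 120 ms.
Pipeline fill: first packet needs 3·t_tx to clear all hops; remaining 167 packets each add one t_tx.
Total = (3+168-1)·t_tx + 3·t_prop = 170·1.79104 + 3·120 = 664.5 ms.

664.5 ms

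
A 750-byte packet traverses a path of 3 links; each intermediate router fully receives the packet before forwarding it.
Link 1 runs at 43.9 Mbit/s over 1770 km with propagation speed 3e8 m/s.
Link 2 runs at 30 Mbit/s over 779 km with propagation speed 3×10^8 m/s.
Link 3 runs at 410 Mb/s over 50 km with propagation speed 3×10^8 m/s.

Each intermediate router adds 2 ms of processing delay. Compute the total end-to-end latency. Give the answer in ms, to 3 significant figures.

13.0 ms

L = 750 × 8 = 6000 bits.
Transmission delays (L/R per hop): 0.136674, 0.2, 0.0146341 ms; sum = 0.351308 ms.
Propagation delays (d/s per hop): 5.9, 2.59667, 0.166667 ms; sum = 8.66333 ms.
Processing at 2 router(s): 2 × 2 ms = 4 ms.
End-to-end = 13.0 ms.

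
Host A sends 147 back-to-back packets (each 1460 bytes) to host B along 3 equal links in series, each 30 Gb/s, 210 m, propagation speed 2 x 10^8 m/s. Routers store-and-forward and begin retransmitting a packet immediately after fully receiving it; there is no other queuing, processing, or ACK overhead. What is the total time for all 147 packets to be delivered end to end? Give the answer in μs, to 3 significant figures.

Per-hop transmission t_tx = L/R = 11680/30000000000 = 0.389333 μs.
Per-hop propagation t_prop = 210/200000000 = 1.05 μs.
Pipeline fill: first packet needs 3·t_tx to clear all hops; remaining 146 packets each add one t_tx.
Total = (3+147-1)·t_tx + 3·t_prop = 149·0.389333 + 3·1.05 = 61.2 μs.

61.2 μs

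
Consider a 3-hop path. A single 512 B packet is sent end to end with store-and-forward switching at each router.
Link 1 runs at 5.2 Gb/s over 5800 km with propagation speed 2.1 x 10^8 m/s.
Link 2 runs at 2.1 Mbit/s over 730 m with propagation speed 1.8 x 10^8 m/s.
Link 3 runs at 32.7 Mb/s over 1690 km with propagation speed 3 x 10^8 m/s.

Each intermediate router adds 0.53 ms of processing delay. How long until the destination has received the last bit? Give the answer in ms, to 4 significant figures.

L = 512 × 8 = 4096 bits.
Transmission delays (L/R per hop): 0.000787692, 1.95048, 0.12526 ms; sum = 2.07652 ms.
Propagation delays (d/s per hop): 27.619, 0.00405556, 5.63333 ms; sum = 33.2564 ms.
Processing at 2 router(s): 2 × 0.53 ms = 1.06 ms.
End-to-end = 36.39 ms.

36.39 ms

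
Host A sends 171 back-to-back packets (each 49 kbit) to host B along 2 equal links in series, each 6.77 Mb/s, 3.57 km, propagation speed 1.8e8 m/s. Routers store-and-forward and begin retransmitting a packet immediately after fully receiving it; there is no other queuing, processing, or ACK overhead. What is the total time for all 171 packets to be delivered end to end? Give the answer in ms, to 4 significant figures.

Per-hop transmission t_tx = L/R = 49000/6770000 = 7.23781 ms.
Per-hop propagation t_prop = 3570/180000000 = 0.0198333 ms.
Pipeline fill: first packet needs 2·t_tx to clear all hops; remaining 170 packets each add one t_tx.
Total = (2+171-1)·t_tx + 2·t_prop = 172·7.23781 + 2·0.0198333 = 1245 ms.

1245 ms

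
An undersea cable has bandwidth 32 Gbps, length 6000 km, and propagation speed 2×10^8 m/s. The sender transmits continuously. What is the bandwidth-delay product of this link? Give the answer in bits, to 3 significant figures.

960000000 bits

Propagation delay = 6000000 / 200000000 = 0.03 s.
BDP = R × t_prop = 32000000000 × 0.03 = 960000000 bits.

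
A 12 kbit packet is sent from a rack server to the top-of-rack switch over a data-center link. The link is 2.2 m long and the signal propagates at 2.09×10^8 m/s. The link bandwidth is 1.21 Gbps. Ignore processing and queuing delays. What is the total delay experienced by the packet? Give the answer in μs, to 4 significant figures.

L = 12000 bits.
Transmission delay = L/R = 12000 / 1210000000 = 9.91736 μs.
Propagation delay = d/s = 2.2 m / 209000000 m/s = 0.0105263 μs.
Total = 9.928 μs.

9.928 μs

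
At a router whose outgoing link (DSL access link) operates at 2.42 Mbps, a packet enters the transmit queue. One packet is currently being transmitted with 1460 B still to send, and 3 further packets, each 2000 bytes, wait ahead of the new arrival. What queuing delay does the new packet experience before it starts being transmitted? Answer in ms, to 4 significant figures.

24.66 ms

Each queued packet: L/R = 16000/2420000 = 6.61157 ms.
3 queued → 19.8347 ms.
Plus remaining 11680 bits of current packet: 4.82645 ms.
Queuing delay = 24.66 ms.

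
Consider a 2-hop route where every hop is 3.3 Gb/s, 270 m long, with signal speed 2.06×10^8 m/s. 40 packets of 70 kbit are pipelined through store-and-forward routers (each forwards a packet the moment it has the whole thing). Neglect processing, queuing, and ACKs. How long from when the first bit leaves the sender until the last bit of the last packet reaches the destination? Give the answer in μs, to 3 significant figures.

Per-hop transmission t_tx = L/R = 70000/3300000000 = 21.2121 μs.
Per-hop propagation t_prop = 270/206000000 = 1.31068 μs.
Pipeline fill: first packet needs 2·t_tx to clear all hops; remaining 39 packets each add one t_tx.
Total = (2+40-1)·t_tx + 2·t_prop = 41·21.2121 + 2·1.31068 = 872 μs.

872 μs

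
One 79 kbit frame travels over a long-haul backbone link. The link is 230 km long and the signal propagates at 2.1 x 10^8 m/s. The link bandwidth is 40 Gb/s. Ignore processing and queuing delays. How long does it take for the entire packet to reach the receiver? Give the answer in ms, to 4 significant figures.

L = 79000 bits.
Transmission delay = L/R = 79000 / 40000000000 = 0.001975 ms.
Propagation delay = d/s = 230000 m / 210000000 m/s = 1.09524 ms.
Total = 1.097 ms.

1.097 ms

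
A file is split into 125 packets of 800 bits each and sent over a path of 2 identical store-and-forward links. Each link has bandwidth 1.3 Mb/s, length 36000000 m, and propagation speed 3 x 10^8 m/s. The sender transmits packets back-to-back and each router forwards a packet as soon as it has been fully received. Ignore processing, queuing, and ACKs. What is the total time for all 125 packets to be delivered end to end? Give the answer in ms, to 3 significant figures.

318 ms

Per-hop transmission t_tx = L/R = 800/1300000 = 0.615385 ms.
Per-hop propagation t_prop = 36000000/300000000 = 120 ms.
Pipeline fill: first packet needs 2·t_tx to clear all hops; remaining 124 packets each add one t_tx.
Total = (2+125-1)·t_tx + 2·t_prop = 126·0.615385 + 2·120 = 318 ms.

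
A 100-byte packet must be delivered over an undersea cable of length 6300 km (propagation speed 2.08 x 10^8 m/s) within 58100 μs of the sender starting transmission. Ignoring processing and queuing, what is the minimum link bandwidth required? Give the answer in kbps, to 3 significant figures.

28.8 kbps

L = 800 bits.
Propagation delay = 6300000 / 208000000 = 30288.5 μs.
Transmission budget = 58100 − 30288.5 = 27811.5 μs.
R ≥ L / t_tx = 800 bits / 0.0278115 s = 28.8 kbps.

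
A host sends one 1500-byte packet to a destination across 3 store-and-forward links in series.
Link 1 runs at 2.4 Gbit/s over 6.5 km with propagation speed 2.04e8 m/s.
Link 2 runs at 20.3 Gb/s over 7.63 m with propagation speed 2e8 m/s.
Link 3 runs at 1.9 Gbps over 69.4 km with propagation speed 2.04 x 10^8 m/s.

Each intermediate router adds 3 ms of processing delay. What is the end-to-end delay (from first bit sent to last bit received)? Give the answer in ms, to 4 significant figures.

6.384 ms

L = 1500 × 8 = 12000 bits.
Transmission delays (L/R per hop): 0.005, 0.000591133, 0.00631579 ms; sum = 0.0119069 ms.
Propagation delays (d/s per hop): 0.0318627, 3.815e-05, 0.340196 ms; sum = 0.372097 ms.
Processing at 2 router(s): 2 × 3 ms = 6 ms.
End-to-end = 6.384 ms.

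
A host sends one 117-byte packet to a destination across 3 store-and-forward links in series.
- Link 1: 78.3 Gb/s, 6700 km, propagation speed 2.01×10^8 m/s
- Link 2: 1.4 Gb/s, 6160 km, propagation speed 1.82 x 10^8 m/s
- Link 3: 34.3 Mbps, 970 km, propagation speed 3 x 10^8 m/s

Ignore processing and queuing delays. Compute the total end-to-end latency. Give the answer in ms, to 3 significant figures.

70.4 ms

L = 117 × 8 = 936 bits.
Transmission delays (L/R per hop): 1.1954e-05, 0.000668571, 0.0272886 ms; sum = 0.0279692 ms.
Propagation delays (d/s per hop): 33.3333, 33.8462, 3.23333 ms; sum = 70.4128 ms.
End-to-end = 70.4 ms.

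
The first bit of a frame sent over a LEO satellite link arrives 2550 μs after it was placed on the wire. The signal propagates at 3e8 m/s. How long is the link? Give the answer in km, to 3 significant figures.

d = s × t_prop = 300000000 × 0.00255 = 765 km.

765 km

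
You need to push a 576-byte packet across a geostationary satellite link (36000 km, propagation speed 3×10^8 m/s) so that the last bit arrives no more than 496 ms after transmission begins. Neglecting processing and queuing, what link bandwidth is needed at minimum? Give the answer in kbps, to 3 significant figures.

12.3 kbps

L = 4608 bits.
Propagation delay = 36000000 / 300000000 = 120 ms.
Transmission budget = 496 − 120 = 376 ms.
R ≥ L / t_tx = 4608 bits / 0.376 s = 12.3 kbps.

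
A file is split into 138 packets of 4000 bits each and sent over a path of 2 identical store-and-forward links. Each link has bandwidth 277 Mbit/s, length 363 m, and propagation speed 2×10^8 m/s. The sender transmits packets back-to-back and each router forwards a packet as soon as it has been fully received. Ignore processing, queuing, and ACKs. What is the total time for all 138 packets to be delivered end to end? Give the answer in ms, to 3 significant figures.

2.01 ms

Per-hop transmission t_tx = L/R = 4000/277000000 = 0.0144404 ms.
Per-hop propagation t_prop = 363/200000000 = 0.001815 ms.
Pipeline fill: first packet needs 2·t_tx to clear all hops; remaining 137 packets each add one t_tx.
Total = (2+138-1)·t_tx + 2·t_prop = 139·0.0144404 + 2·0.001815 = 2.01 ms.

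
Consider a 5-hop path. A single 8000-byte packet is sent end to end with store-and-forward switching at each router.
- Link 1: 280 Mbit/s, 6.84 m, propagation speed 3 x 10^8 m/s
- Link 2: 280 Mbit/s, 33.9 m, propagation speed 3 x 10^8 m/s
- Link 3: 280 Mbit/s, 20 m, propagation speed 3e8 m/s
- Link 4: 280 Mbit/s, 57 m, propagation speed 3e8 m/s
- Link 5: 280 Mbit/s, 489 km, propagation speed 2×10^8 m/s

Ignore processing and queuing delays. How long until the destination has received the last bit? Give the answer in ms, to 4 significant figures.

3.588 ms

L = 8000 × 8 = 64000 bits.
Transmission delay per hop = L/R = 64000/280000000 = 0.228571 ms; 5 hops → 1.14286 ms.
Propagation delays (d/s per hop): 2.28e-05, 0.000113, 6.66667e-05, 0.00019, 2.445 ms; sum = 2.44539 ms.
End-to-end = 3.588 ms.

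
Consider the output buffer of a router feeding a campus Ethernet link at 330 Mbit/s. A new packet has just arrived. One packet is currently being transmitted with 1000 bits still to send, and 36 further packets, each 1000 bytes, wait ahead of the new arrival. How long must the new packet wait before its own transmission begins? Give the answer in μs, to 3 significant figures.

Each queued packet: L/R = 8000/330000000 = 24.2424 μs.
36 queued → 872.727 μs.
Plus remaining 1000 bits of current packet: 3.0303 μs.
Queuing delay = 876 μs.

876 μs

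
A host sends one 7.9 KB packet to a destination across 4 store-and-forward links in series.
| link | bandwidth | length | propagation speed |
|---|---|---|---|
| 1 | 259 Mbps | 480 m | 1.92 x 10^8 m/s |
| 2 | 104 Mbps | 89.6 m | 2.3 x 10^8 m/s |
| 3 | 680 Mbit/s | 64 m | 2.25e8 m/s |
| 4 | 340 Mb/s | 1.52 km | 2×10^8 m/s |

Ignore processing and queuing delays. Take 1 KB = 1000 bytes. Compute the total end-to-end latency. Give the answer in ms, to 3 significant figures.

L = 63200 bits.
Transmission delays (L/R per hop): 0.244015, 0.607692, 0.0929412, 0.185882 ms; sum = 1.13053 ms.
Propagation delays (d/s per hop): 0.0025, 0.000389565, 0.000284444, 0.0076 ms; sum = 0.010774 ms.
End-to-end = 1.14 ms.

1.14 ms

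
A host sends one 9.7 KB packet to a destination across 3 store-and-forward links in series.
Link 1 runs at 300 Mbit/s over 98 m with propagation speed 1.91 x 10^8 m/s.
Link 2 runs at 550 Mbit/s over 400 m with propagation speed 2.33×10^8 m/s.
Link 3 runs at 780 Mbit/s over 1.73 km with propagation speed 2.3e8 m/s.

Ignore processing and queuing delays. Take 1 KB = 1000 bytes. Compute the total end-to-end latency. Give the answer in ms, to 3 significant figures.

L = 77600 bits.
Transmission delays (L/R per hop): 0.258667, 0.141091, 0.0994872 ms; sum = 0.499245 ms.
Propagation delays (d/s per hop): 0.000513089, 0.00171674, 0.00752174 ms; sum = 0.00975157 ms.
End-to-end = 0.509 ms.

0.509 ms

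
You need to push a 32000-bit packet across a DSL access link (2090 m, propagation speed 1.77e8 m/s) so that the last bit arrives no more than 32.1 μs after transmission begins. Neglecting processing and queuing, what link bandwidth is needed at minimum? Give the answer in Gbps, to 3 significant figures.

1.58 Gbps

Propagation delay = 2090 / 177000000 = 11.8079 μs.
Transmission budget = 32.1 − 11.8079 = 20.2921 μs.
R ≥ L / t_tx = 32000 bits / 2.02921e-05 s = 1.58 Gbps.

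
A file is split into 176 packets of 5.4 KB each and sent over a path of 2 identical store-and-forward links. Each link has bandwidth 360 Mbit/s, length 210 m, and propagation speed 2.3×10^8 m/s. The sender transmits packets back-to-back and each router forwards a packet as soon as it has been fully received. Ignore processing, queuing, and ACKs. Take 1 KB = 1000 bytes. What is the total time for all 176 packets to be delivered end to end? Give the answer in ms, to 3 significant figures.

Per-hop transmission t_tx = L/R = 43200/360000000 = 0.12 ms.
Per-hop propagation t_prop = 210/2.3e+08 = 0.000913043 ms.
Pipeline fill: first packet needs 2·t_tx to clear all hops; remaining 175 packets each add one t_tx.
Total = (2+176-1)·t_tx + 2·t_prop = 177·0.12 + 2·0.000913043 = 21.2 ms.

21.2 ms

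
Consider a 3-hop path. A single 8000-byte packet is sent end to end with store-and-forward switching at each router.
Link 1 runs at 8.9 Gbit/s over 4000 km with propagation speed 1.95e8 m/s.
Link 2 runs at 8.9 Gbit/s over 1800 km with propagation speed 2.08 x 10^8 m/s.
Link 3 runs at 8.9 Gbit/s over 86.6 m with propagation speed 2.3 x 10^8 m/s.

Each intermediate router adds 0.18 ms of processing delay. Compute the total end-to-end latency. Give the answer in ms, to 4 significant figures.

29.55 ms

L = 8000 × 8 = 64000 bits.
Transmission delay per hop = L/R = 64000/8900000000 = 0.00719101 ms; 3 hops → 0.021573 ms.
Propagation delays (d/s per hop): 20.5128, 8.65385, 0.000376522 ms; sum = 29.167 ms.
Processing at 2 router(s): 2 × 0.18 ms = 0.36 ms.
End-to-end = 29.55 ms.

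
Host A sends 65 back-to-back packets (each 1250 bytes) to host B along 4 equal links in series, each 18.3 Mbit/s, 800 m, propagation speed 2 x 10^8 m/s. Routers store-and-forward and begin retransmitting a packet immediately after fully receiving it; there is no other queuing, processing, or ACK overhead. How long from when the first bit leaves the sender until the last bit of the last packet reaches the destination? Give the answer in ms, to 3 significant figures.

Per-hop transmission t_tx = L/R = 10000/18300000 = 0.546448 ms.
Per-hop propagation t_prop = 800/200000000 = 0.004 ms.
Pipeline fill: first packet needs 4·t_tx to clear all hops; remaining 64 packets each add one t_tx.
Total = (4+65-1)·t_tx + 4·t_prop = 68·0.546448 + 4·0.004 = 37.2 ms.

37.2 ms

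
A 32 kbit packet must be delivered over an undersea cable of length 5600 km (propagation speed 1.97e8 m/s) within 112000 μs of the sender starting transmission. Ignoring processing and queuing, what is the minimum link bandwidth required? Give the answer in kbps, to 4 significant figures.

Propagation delay = 5600000 / 197000000 = 28426.4 μs.
Transmission budget = 112000 − 28426.4 = 83573.6 μs.
R ≥ L / t_tx = 32000 bits / 0.0835736 s = 382.9 kbps.

382.9 kbps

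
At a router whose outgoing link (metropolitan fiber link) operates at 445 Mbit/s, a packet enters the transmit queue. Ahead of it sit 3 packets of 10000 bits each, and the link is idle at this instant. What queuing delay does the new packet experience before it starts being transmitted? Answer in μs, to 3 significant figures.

67.4 μs

Each queued packet: L/R = 10000/445000000 = 22.4719 μs.
3 queued → 67.4157 μs.
Queuing delay = 67.4 μs.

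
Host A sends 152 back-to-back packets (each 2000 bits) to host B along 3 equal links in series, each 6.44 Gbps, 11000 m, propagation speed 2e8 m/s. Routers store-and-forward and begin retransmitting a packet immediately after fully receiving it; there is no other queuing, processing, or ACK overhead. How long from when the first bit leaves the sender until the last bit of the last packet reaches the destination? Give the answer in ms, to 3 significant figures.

0.213 ms

Per-hop transmission t_tx = L/R = 2000/6440000000 = 0.000310559 ms.
Per-hop propagation t_prop = 11000/200000000 = 0.055 ms.
Pipeline fill: first packet needs 3·t_tx to clear all hops; remaining 151 packets each add one t_tx.
Total = (3+152-1)·t_tx + 3·t_prop = 154·0.000310559 + 3·0.055 = 0.213 ms.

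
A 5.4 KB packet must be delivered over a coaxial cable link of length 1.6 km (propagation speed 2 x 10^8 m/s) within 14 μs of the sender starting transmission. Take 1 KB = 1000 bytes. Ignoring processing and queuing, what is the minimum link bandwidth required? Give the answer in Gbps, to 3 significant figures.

L = 43200 bits.
Propagation delay = 1600 / 200000000 = 8 μs.
Transmission budget = 14 − 8 = 6 μs.
R ≥ L / t_tx = 43200 bits / 6e-06 s = 7.20 Gbps.

7.20 Gbps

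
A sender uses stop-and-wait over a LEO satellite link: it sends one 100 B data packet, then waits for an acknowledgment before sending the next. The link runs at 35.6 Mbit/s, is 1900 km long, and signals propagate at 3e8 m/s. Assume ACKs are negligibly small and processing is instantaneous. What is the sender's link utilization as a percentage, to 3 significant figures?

0.177 %

t_tx = L/R = 800/35600000 = 2.24719e-05 s.
t_prop = 1900000/300000000 = 0.00633333 s; RTT = 0.0126667 s.
Cycle = t_tx + RTT = 0.0126891 s.
Utilization = t_tx / cycle = 2.24719e-05/0.0126891 = 0.177 %.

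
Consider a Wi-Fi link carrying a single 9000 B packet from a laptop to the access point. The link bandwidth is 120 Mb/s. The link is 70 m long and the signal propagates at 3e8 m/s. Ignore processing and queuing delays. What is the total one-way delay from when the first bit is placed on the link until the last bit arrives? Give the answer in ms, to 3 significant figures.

0.600 ms

L = 9000 × 8 = 72000 bits.
Transmission delay = L/R = 72000 / 120000000 = 0.6 ms.
Propagation delay = d/s = 70 m / 300000000 m/s = 0.000233333 ms.
Total = 0.600 ms.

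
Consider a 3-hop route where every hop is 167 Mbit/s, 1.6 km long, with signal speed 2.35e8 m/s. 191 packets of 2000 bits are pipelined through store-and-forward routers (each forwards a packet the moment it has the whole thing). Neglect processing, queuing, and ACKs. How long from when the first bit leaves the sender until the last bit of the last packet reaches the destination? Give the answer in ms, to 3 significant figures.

2.33 ms

Per-hop transmission t_tx = L/R = 2000/167000000 = 0.011976 ms.
Per-hop propagation t_prop = 1600/235000000 = 0.00680851 ms.
Pipeline fill: first packet needs 3·t_tx to clear all hops; remaining 190 packets each add one t_tx.
Total = (3+191-1)·t_tx + 3·t_prop = 193·0.011976 + 3·0.00680851 = 2.33 ms.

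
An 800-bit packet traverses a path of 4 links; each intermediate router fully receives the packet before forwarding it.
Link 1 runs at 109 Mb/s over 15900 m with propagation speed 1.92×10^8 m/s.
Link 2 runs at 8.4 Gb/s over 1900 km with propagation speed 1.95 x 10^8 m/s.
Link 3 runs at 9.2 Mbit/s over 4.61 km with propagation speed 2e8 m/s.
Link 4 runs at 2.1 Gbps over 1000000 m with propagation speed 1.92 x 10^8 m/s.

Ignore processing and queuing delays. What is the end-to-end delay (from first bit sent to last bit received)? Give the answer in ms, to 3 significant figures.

Transmission delays (L/R per hop): 0.00733945, 9.52381e-05, 0.0869565, 0.000380952 ms; sum = 0.0947722 ms.
Propagation delays (d/s per hop): 0.0828125, 9.74359, 0.02305, 5.20833 ms; sum = 15.0578 ms.
End-to-end = 15.2 ms.

15.2 ms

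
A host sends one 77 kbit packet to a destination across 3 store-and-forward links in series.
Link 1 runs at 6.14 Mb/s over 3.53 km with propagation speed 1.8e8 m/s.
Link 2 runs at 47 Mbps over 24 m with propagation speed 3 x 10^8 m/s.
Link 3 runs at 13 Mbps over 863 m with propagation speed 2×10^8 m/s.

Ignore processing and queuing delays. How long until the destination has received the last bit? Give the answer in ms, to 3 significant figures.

20.1 ms

L = 77000 bits.
Transmission delays (L/R per hop): 12.5407, 1.6383, 5.92308 ms; sum = 20.1021 ms.
Propagation delays (d/s per hop): 0.0196111, 8e-05, 0.004315 ms; sum = 0.0240061 ms.
End-to-end = 20.1 ms.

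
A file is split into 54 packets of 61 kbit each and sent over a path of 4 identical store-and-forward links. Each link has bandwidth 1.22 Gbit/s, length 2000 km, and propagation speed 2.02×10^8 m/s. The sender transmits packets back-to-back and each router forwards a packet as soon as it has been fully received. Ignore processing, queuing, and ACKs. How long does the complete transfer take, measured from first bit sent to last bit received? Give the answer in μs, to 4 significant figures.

42450 μs

Per-hop transmission t_tx = L/R = 61000/1220000000 = 50 μs.
Per-hop propagation t_prop = 2000000/202000000 = 9900.99 μs.
Pipeline fill: first packet needs 4·t_tx to clear all hops; remaining 53 packets each add one t_tx.
Total = (4+54-1)·t_tx + 4·t_prop = 57·50 + 4·9900.99 = 42450 μs.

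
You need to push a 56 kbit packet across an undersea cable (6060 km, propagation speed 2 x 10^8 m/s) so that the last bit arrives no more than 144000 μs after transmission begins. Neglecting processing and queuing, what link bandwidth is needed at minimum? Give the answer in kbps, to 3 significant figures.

Propagation delay = 6060000 / 200000000 = 30300 μs.
Transmission budget = 144000 − 30300 = 113700 μs.
R ≥ L / t_tx = 56000 bits / 0.1137 s = 493 kbps.

493 kbps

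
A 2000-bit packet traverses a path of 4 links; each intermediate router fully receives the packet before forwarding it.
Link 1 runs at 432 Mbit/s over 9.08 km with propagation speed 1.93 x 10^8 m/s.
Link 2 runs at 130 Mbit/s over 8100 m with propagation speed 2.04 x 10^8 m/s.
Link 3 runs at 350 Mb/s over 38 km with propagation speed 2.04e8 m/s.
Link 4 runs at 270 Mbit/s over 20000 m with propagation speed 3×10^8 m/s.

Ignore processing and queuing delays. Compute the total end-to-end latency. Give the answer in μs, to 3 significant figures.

373 μs

Transmission delays (L/R per hop): 4.62963, 15.3846, 5.71429, 7.40741 μs; sum = 33.1359 μs.
Propagation delays (d/s per hop): 47.0466, 39.7059, 186.275, 66.6667 μs; sum = 339.694 μs.
End-to-end = 373 μs.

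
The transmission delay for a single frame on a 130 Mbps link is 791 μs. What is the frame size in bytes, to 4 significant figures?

12850 bytes

L = R × t_tx = 130000000 b/s × 0.000791 s = 102830 bits.
In bytes: 102830 / 8 = 12850 bytes.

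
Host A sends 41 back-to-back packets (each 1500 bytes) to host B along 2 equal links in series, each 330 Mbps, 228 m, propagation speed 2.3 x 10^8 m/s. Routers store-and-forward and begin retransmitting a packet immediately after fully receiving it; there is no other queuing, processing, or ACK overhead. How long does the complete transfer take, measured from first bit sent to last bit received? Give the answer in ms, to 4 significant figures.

1.529 ms

Per-hop transmission t_tx = L/R = 12000/330000000 = 0.0363636 ms.
Per-hop propagation t_prop = 228/2.3e+08 = 0.000991304 ms.
Pipeline fill: first packet needs 2·t_tx to clear all hops; remaining 40 packets each add one t_tx.
Total = (2+41-1)·t_tx + 2·t_prop = 42·0.0363636 + 2·0.000991304 = 1.529 ms.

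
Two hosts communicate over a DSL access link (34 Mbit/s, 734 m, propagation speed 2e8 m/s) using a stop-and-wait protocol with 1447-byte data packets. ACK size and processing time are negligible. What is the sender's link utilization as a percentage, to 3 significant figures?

t_tx = L/R = 11576/34000000 = 0.000340471 s.
t_prop = 734/200000000 = 3.67e-06 s; RTT = 7.34e-06 s.
Cycle = t_tx + RTT = 0.000347811 s.
Utilization = t_tx / cycle = 0.000340471/0.000347811 = 97.9 %.

97.9 %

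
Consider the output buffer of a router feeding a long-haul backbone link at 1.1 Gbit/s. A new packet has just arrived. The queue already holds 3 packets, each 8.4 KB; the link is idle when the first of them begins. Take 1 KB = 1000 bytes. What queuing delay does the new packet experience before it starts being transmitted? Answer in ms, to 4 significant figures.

0.1833 ms

Each queued packet: L/R = 67200/1100000000 = 0.0610909 ms.
3 queued → 0.183273 ms.
Queuing delay = 0.1833 ms.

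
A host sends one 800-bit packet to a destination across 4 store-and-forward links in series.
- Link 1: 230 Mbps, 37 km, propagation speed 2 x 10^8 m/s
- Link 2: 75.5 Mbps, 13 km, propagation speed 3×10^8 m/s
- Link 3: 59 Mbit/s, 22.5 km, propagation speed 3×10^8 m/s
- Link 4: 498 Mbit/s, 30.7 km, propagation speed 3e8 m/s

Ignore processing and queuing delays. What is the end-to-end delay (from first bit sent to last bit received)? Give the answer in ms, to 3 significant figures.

0.435 ms

Transmission delays (L/R per hop): 0.00347826, 0.010596, 0.0135593, 0.00160643 ms; sum = 0.02924 ms.
Propagation delays (d/s per hop): 0.185, 0.0433333, 0.075, 0.102333 ms; sum = 0.405667 ms.
End-to-end = 0.435 ms.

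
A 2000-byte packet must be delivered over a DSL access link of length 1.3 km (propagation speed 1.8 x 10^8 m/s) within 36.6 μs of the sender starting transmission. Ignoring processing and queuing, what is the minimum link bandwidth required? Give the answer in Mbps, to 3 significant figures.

545 Mbps

L = 16000 bits.
Propagation delay = 1300 / 180000000 = 7.22222 μs.
Transmission budget = 36.6 − 7.22222 = 29.3778 μs.
R ≥ L / t_tx = 16000 bits / 2.93778e-05 s = 545 Mbps.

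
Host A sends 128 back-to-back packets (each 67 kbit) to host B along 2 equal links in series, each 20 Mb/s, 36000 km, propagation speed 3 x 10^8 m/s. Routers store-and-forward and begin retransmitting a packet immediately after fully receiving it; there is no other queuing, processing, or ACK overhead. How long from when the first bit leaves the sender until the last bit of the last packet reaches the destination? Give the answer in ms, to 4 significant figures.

Per-hop transmission t_tx = L/R = 67000/20000000 = 3.35 ms.
Per-hop propagation t_prop = 36000000/300000000 = 120 ms.
Pipeline fill: first packet needs 2·t_tx to clear all hops; remaining 127 packets each add one t_tx.
Total = (2+128-1)·t_tx + 2·t_prop = 129·3.35 + 2·120 = 672.2 ms.

672.2 ms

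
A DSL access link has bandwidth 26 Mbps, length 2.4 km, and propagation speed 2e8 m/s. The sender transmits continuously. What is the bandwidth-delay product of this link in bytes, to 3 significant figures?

Propagation delay = 2400 / 200000000 = 1.2e-05 s.
BDP = R × t_prop = 26000000 × 1.2e-05 = 312 bits.
In bytes: 312/8 = 39.0 bytes.

39.0 bytes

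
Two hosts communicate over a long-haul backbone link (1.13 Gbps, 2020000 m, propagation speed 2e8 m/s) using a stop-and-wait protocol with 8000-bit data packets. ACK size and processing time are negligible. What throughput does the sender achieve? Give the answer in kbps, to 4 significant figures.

t_tx = L/R = 8000/1130000000 = 7.07965e-06 s.
t_prop = 2020000/200000000 = 0.0101 s; RTT = 0.0202 s.
Cycle = t_tx + RTT = 0.0202071 s.
Throughput = L / cycle = 8000 / 0.0202071 = 395.9 kbps.

395.9 kbps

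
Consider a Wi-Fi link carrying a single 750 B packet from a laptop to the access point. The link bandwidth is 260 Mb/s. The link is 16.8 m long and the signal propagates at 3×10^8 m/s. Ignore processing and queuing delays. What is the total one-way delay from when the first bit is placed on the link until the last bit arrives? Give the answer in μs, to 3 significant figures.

L = 750 × 8 = 6000 bits.
Transmission delay = L/R = 6000 / 260000000 = 23.0769 μs.
Propagation delay = d/s = 16.8 m / 300000000 m/s = 0.056 μs.
Total = 23.1 μs.

23.1 μs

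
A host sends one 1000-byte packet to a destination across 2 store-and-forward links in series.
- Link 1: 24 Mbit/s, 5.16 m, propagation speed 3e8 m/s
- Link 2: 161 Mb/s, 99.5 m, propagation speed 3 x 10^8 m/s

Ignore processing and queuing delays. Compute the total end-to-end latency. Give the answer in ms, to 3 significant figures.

L = 1000 × 8 = 8000 bits.
Transmission delays (L/R per hop): 0.333333, 0.0496894 ms; sum = 0.383023 ms.
Propagation delays (d/s per hop): 1.72e-05, 0.000331667 ms; sum = 0.000348867 ms.
End-to-end = 0.383 ms.

0.383 ms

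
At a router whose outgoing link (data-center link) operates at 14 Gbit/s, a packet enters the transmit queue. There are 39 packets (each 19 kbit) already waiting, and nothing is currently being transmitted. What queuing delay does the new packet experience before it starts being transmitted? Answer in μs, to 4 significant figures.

52.93 μs

Each queued packet: L/R = 19000/14000000000 = 1.35714 μs.
39 queued → 52.9286 μs.
Queuing delay = 52.93 μs.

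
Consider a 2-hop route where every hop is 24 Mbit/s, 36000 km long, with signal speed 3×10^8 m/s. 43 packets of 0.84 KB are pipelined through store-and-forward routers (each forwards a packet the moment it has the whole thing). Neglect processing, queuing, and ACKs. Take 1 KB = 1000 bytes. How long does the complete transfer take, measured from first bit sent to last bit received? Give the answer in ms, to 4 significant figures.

Per-hop transmission t_tx = L/R = 6720/24000000 = 0.28 ms.
Per-hop propagation t_prop = 36000000/300000000 = 120 ms.
Pipeline fill: first packet needs 2·t_tx to clear all hops; remaining 42 packets each add one t_tx.
Total = (2+43-1)·t_tx + 2·t_prop = 44·0.28 + 2·120 = 252.3 ms.

252.3 ms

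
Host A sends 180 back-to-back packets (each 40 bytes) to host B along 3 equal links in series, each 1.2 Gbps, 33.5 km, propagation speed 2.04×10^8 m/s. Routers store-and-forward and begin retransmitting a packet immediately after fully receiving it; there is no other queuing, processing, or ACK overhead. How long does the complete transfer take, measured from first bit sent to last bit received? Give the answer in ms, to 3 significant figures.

0.541 ms

Per-hop transmission t_tx = L/R = 320/1200000000 = 0.000266667 ms.
Per-hop propagation t_prop = 33500/204000000 = 0.164216 ms.
Pipeline fill: first packet needs 3·t_tx to clear all hops; remaining 179 packets each add one t_tx.
Total = (3+180-1)·t_tx + 3·t_prop = 182·0.000266667 + 3·0.164216 = 0.541 ms.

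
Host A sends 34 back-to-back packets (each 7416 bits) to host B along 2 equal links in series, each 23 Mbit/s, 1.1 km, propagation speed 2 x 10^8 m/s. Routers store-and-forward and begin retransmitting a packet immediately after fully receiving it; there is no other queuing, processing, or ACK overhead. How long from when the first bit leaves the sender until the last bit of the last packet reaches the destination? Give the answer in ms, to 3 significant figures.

Per-hop transmission t_tx = L/R = 7416/23000000 = 0.322435 ms.
Per-hop propagation t_prop = 1100/200000000 = 0.0055 ms.
Pipeline fill: first packet needs 2·t_tx to clear all hops; remaining 33 packets each add one t_tx.
Total = (2+34-1)·t_tx + 2·t_prop = 35·0.322435 + 2·0.0055 = 11.3 ms.

11.3 ms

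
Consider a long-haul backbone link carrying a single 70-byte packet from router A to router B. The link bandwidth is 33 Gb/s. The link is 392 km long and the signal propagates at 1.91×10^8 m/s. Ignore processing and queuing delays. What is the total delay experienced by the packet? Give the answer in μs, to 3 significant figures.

2050 μs

L = 70 × 8 = 560 bits.
Transmission delay = L/R = 560 / 33000000000 = 0.0169697 μs.
Propagation delay = d/s = 392000 m / 191000000 m/s = 2052.36 μs.
Total = 2050 μs.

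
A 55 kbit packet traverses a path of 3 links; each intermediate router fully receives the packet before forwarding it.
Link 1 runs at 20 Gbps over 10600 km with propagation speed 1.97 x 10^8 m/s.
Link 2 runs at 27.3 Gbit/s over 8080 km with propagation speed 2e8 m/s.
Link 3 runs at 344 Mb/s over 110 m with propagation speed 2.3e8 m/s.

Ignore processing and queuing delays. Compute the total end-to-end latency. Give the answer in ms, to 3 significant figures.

L = 55000 bits.
Transmission delays (L/R per hop): 0.00275, 0.00201465, 0.159884 ms; sum = 0.164648 ms.
Propagation delays (d/s per hop): 53.8071, 40.4, 0.000478261 ms; sum = 94.2076 ms.
End-to-end = 94.4 ms.

94.4 ms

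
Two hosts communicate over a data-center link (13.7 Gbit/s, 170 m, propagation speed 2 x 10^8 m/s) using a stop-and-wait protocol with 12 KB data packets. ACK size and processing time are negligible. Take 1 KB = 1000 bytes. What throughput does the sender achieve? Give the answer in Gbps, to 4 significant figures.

t_tx = L/R = 96000/13700000000 = 7.0073e-06 s.
t_prop = 170/200000000 = 8.5e-07 s; RTT = 1.7e-06 s.
Cycle = t_tx + RTT = 8.7073e-06 s.
Throughput = L / cycle = 96000 / 8.7073e-06 = 11.03 Gbps.

11.03 Gbps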